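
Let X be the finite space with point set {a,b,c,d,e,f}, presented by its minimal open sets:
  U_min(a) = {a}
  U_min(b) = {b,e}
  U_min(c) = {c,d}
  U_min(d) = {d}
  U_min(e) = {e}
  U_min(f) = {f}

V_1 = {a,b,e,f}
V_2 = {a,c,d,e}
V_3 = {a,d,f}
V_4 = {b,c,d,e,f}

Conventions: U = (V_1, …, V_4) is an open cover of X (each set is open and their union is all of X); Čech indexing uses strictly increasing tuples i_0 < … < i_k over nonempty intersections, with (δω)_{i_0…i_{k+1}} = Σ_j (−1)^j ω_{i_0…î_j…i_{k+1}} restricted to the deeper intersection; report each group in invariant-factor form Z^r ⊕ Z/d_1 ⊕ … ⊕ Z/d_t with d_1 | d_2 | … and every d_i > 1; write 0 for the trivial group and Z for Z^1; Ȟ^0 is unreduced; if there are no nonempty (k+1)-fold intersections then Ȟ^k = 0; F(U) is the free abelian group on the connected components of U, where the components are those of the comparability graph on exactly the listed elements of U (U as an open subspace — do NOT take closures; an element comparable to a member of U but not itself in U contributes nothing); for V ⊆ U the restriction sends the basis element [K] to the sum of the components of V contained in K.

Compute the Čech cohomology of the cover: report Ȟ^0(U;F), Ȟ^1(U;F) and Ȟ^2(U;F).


Ȟ^0 ≅ Z^4, Ȟ^1 ≅ 0 and Ȟ^2 ≅ 0

nonempty intersections:
  V12={a,e} V13={a,f} V14={b,e,f} V23={a,d} V24={c,d,e} V34={d,f}
  V123={a} V124={e} V134={f} V234={d}
components per intersection:
  V1: {a} {b,e} {f}
  V2: {a} {c,d} {e}
  V3: {a} {d} {f}
  V4: {b,e} {c,d} {f}
  V12: {a} {e}
  V13: {a} {f}
  V14: {b,e} {f}
  V23: {a} {d}
  V24: {c,d} {e}
  V34: {d} {f}
  V123: {a}
  V124: {e}
  V134: {f}
  V234: {d}
C dims 12,12,4; δ0: rk 8, SNF 1^8; δ1: rk 4, SNF 1^4
Ȟ^0: (12−8)−0=4 ⇒ Z^4
Ȟ^1: (12−4)−8=0 ⇒ 0
Ȟ^2: (4−0)−4=0 ⇒ 0


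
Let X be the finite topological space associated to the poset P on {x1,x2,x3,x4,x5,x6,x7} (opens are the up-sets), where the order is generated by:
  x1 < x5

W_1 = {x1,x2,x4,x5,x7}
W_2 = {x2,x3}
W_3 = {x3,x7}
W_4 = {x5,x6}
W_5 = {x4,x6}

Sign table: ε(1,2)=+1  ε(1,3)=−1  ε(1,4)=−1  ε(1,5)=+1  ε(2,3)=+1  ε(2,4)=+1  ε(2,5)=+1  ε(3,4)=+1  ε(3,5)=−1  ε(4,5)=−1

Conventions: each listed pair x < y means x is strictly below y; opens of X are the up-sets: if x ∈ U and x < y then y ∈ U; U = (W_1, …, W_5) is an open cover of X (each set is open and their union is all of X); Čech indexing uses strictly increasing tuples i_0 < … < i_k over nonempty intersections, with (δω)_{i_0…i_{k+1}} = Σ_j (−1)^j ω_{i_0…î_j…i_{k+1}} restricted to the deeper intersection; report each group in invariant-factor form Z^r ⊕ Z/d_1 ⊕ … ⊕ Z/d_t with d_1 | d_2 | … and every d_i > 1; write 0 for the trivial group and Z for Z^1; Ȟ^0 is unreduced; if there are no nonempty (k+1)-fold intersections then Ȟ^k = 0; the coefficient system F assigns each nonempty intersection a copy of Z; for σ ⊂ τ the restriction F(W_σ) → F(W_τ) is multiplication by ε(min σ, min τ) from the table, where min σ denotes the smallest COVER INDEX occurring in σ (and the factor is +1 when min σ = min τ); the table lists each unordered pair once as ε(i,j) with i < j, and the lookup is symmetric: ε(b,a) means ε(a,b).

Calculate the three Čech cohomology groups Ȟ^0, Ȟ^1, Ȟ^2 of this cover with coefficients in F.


nonempty intersections:
  W12={x2} W13={x7} W14={x5} W15={x4} W23={x3} W45={x6}
C dims 5,6; δ0: rk 5, SNF 1^4·2
Ȟ^0: (5−5)−0=0 ⇒ 0
Ȟ^1: (6−0)−5=1 plus torsion [2] ⇒ Z ⊕ Z/2
Ȟ^2: (0−0)−0=0 ⇒ 0

Ȟ^0 = 0,  Ȟ^1 = Z ⊕ Z/2,  Ȟ^2 = 0


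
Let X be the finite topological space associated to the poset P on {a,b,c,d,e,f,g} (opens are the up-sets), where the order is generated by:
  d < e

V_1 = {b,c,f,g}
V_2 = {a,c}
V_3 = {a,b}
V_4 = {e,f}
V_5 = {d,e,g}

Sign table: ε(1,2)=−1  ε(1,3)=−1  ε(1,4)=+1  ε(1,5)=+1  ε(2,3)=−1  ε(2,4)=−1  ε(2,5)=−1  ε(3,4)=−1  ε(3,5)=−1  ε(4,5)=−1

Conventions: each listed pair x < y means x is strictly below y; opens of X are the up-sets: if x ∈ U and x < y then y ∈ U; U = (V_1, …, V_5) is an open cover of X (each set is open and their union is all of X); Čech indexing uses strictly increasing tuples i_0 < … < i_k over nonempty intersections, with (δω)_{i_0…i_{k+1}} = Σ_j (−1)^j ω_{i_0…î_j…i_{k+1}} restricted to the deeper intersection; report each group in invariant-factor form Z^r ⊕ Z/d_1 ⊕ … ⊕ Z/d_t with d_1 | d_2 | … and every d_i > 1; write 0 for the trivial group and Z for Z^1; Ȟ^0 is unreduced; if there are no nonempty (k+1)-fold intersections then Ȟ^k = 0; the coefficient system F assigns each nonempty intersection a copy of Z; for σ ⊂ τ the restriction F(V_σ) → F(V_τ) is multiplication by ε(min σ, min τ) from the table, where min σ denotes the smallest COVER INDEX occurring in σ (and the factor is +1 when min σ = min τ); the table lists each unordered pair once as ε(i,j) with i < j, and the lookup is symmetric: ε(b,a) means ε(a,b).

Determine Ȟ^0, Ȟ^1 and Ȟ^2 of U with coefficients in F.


nerve of the cover:
  V12={c} V13={b} V14={f} V15={g} V23={a} V45={e}
C dims 5,6; δ0: rk 5, SNF 1^4·2
Ȟ^0 = (5 − 5) − 0 = 0, so Ȟ^0 ≅ 0
Ȟ^1 = (6 − 0) − 5 = 1 plus torsion [2], so Ȟ^1 ≅ Z ⊕ Z/2
Ȟ^2 = (0 − 0) − 0 = 0, so Ȟ^2 ≅ 0

Ȟ^0(U;F) ≅ 0; Ȟ^1(U;F) ≅ Z ⊕ Z/2; Ȟ^2(U;F) ≅ 0


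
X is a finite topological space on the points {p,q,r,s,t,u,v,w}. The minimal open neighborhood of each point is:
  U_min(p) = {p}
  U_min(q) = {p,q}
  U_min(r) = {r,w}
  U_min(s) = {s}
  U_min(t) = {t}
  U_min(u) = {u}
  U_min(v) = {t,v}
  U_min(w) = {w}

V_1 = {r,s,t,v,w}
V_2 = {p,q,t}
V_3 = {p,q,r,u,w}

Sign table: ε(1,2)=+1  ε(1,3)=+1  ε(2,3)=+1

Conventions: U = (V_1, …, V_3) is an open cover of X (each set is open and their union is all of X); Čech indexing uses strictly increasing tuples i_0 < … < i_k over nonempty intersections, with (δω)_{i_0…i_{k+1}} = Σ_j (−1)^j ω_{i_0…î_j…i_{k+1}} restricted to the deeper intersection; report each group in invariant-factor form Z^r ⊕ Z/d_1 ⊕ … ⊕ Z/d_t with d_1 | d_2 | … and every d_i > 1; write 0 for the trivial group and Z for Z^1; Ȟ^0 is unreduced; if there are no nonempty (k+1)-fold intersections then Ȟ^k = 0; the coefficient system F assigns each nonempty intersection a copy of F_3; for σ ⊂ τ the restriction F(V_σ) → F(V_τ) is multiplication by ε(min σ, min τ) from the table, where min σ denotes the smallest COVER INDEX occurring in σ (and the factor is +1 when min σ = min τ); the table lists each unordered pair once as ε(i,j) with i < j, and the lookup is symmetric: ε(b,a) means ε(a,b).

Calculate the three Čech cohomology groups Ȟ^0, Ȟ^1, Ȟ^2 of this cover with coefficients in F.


cover nerve:
  V12={t} V13={r,w} V23={p,q}
C dims 3,3; δ0: rk_F3 2
Ȟ^0: (3−2)−0=1 ⇒ Z/3
Ȟ^1: (3−0)−2=1 ⇒ Z/3
Ȟ^2: (0−0)−0=0 ⇒ 0

Ȟ^0 ≅ Z/3; Ȟ^1 ≅ Z/3; Ȟ^2 ≅ 0


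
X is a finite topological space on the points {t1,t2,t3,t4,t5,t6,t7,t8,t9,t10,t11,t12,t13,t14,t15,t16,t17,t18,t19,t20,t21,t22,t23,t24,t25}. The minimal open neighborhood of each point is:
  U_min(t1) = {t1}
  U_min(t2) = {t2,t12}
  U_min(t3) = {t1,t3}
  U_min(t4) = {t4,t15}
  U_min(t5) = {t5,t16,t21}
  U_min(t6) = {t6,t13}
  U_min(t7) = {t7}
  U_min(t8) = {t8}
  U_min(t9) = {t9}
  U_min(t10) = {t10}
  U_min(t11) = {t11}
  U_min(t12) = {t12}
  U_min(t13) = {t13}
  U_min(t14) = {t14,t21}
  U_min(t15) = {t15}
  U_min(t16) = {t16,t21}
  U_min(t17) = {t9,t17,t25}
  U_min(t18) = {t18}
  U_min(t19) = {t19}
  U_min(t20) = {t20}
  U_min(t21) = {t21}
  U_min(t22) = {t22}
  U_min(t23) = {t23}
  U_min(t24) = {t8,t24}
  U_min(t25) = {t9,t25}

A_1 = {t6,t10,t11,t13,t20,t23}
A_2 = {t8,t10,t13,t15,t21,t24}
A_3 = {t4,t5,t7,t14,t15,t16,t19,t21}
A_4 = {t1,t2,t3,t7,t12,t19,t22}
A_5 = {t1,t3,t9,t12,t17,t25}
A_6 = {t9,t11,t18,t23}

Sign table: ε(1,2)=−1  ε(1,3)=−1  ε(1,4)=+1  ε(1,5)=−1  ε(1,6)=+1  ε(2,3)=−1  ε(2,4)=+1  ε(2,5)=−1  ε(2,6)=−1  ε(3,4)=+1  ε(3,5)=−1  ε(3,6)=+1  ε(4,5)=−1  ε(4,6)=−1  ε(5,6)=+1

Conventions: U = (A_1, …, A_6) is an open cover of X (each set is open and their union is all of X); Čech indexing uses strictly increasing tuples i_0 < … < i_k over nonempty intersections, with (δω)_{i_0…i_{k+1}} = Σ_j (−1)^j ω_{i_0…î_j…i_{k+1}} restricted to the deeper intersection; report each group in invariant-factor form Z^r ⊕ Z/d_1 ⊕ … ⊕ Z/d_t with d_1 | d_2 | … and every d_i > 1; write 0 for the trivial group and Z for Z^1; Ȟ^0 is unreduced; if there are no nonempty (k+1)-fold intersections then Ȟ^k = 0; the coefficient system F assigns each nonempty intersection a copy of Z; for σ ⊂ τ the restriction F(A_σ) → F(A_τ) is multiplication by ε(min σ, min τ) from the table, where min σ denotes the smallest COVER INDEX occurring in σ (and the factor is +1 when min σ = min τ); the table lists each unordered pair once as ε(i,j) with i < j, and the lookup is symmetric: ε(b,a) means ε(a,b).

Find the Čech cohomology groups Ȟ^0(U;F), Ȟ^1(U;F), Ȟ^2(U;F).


Ȟ^0 = 0, Ȟ^1 = Z/2, Ȟ^2 = 0

nerve of the cover:
  A12={t10,t13} A16={t11,t23} A23={t15,t21} A34={t7,t19} A45={t1,t3,t12} A56={t9}
C dims 6,6; δ0: rk 6, SNF 1^5·2
Ȟ^0 = (6 − 6) − 0 = 0, so Ȟ^0 ≅ 0
Ȟ^1 = (6 − 0) − 6 = 0 plus torsion [2], so Ȟ^1 ≅ Z/2
Ȟ^2 = (0 − 0) − 0 = 0, so Ȟ^2 ≅ 0


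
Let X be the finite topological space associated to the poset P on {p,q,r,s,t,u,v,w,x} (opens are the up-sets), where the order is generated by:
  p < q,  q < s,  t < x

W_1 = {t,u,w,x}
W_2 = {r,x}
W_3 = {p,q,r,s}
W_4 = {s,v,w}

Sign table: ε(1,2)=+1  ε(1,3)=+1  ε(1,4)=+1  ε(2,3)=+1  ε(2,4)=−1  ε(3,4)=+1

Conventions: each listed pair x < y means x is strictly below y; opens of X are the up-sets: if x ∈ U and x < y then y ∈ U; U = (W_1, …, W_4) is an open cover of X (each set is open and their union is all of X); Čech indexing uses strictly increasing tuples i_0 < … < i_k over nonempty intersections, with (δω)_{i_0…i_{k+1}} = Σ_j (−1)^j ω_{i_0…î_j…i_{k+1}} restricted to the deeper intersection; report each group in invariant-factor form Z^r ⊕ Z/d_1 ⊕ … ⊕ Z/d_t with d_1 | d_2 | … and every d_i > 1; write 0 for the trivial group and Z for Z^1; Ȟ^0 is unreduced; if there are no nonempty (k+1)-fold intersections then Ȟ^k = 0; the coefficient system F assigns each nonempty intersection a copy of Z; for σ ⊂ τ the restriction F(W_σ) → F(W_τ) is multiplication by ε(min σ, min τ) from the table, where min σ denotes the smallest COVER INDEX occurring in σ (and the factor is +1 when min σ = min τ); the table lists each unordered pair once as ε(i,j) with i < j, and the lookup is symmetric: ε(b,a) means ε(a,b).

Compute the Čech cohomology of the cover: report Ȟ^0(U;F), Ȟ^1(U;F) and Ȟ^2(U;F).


Ȟ^0(U;F) ≅ Z, Ȟ^1(U;F) ≅ Z, Ȟ^2(U;F) ≅ 0

nonempty intersections:
  W12={x} W14={w} W23={r} W34={s}
C dims 4,4; δ0: rk 3, SNF 1^3
Ȟ^0: (4−3)−0=1 ⇒ Z
Ȟ^1: (4−0)−3=1 ⇒ Z
Ȟ^2: (0−0)−0=0 ⇒ 0


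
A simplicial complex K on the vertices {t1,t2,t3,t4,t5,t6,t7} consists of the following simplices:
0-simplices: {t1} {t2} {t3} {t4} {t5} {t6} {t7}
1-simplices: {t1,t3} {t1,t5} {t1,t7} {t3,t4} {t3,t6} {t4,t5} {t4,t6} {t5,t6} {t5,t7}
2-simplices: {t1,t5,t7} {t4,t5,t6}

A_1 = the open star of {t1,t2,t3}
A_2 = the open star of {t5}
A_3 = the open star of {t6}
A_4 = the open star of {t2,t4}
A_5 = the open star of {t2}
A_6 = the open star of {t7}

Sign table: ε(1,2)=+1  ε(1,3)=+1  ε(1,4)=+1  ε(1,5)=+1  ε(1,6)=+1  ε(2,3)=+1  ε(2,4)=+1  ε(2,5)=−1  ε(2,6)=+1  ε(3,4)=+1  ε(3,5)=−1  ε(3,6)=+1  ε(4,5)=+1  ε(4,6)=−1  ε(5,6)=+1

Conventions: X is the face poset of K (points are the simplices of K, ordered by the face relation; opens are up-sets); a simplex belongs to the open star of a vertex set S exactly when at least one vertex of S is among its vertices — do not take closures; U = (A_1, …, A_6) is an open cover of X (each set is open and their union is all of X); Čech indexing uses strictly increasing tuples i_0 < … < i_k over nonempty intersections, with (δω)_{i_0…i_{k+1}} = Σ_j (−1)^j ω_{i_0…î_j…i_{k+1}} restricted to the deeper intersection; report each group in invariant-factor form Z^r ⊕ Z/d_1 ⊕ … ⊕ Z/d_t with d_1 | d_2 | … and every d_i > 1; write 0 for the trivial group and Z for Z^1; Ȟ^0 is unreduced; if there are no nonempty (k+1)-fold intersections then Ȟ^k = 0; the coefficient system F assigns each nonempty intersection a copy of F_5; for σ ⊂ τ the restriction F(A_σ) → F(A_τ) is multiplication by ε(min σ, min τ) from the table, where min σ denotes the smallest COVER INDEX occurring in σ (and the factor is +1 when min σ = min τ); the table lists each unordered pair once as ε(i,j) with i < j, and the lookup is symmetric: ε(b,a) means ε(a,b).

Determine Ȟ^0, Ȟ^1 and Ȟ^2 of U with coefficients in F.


Ȟ^0 ≅ Z/5; Ȟ^1 ≅ Z/5 ⊕ Z/5; Ȟ^2 ≅ 0

intersection data:
  A1={{t1},{t2},{t3},{t1,t3},{t1,t5},{t1,t7},{t3,t4},{t3,t6},{t1,t5,t7}} A2={{t5},{t1,t5},{t4,t5},{t5,t6},{t5,t7},{t1,t5,t7},{t4,t5,t6}} A3={{t6},{t3,t6},{t4,t6},{t5,t6},{t4,t5,t6}} A4={{t2},{t4},{t3,t4},{t4,t5},{t4,t6},{t4,t5,t6}} A5={{t2}} A6={{t7},{t1,t7},{t5,t7},{t1,t5,t7}}
  A12={{t1,t5},{t1,t5,t7}} A13={{t3,t6}} A14={{t2},{t3,t4}} A15={{t2}} A16={{t1,t7},{t1,t5,t7}} A23={{t5,t6},{t4,t5,t6}} A24={{t4,t5},{t4,t5,t6}} A26={{t5,t7},{t1,t5,t7}} A34={{t4,t6},{t4,t5,t6}} A45={{t2}}
  A126={{t1,t5,t7}} A145={{t2}} A234={{t4,t5,t6}}
C dims 6,10,3; δ0: rk_F5 5; δ1: rk_F5 3
Ȟ^0 = (6 − 5) − 0 = 1, so Ȟ^0 ≅ Z/5
Ȟ^1 = (10 − 3) − 5 = 2, so Ȟ^1 ≅ Z/5 ⊕ Z/5
Ȟ^2 = (3 − 0) − 3 = 0, so Ȟ^2 ≅ 0


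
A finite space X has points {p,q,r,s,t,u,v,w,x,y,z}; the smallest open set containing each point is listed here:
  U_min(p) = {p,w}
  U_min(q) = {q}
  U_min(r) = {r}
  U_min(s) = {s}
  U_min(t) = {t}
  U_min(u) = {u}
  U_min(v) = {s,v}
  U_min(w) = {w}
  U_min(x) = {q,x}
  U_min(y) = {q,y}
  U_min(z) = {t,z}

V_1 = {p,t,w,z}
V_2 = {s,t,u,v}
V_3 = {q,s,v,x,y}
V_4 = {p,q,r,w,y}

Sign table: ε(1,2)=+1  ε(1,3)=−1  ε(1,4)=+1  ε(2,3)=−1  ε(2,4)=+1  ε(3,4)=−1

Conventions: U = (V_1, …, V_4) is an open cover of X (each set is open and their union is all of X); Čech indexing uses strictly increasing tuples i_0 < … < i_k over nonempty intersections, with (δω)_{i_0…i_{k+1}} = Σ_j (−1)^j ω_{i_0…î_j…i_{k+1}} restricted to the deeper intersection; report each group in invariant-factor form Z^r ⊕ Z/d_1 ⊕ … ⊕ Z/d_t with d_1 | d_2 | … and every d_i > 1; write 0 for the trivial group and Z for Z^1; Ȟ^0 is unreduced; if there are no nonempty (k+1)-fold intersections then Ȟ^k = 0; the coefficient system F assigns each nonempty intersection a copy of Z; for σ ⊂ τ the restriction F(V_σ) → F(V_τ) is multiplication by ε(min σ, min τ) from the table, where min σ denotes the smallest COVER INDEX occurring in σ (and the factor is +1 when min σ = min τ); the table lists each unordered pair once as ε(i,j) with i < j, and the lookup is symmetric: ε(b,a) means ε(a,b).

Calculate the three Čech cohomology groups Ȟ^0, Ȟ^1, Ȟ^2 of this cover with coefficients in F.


cover nerve:
  V12={t} V14={p,w} V23={s,v} V34={q,y}
C dims 4,4; δ0: rk 3, SNF 1^3
Ȟ^0: (4−3)−0=1 ⇒ Z
Ȟ^1: (4−0)−3=1 ⇒ Z
Ȟ^2: (0−0)−0=0 ⇒ 0

Ȟ^0 ≅ Z; Ȟ^1 ≅ Z; Ȟ^2 ≅ 0


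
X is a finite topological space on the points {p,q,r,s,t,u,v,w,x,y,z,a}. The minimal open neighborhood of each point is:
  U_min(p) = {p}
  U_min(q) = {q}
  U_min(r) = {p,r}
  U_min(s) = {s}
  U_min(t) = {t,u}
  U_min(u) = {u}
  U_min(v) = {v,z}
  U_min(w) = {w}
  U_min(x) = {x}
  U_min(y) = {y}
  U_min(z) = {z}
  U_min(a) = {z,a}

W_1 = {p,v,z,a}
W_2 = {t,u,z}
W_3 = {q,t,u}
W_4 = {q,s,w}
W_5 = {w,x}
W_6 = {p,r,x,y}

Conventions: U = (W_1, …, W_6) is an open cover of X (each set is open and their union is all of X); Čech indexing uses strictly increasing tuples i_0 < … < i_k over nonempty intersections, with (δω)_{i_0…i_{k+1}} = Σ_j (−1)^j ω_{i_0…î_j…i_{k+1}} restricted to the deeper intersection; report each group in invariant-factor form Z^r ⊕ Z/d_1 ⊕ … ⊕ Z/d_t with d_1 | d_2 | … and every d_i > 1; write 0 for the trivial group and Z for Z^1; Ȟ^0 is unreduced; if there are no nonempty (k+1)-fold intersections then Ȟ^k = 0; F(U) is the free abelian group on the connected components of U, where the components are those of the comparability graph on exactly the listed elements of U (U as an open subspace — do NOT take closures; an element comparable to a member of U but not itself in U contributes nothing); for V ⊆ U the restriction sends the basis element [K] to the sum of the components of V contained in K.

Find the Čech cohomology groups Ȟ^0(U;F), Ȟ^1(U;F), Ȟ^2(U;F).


cover nerve:
  W12={z} W16={p} W23={t,u} W34={q} W45={w} W56={x}
components per intersection:
  W1: {p} {v,z,a}
  W2: {t,u} {z}
  W3: {q} {t,u}
  W4: {q} {s} {w}
  W5: {w} {x}
  W6: {p,r} {x} {y}
  W12: {z}
  W16: {p}
  W23: {t,u}
  W34: {q}
  W45: {w}
  W56: {x}
C dims 14,6; δ0: rk 6, SNF 1^6
Ȟ^0: (14−6)−0=8 ⇒ Z^8
Ȟ^1: (6−0)−6=0 ⇒ 0
Ȟ^2: (0−0)−0=0 ⇒ 0

Ȟ^0 ≅ Z^8,  Ȟ^1 ≅ 0,  Ȟ^2 ≅ 0


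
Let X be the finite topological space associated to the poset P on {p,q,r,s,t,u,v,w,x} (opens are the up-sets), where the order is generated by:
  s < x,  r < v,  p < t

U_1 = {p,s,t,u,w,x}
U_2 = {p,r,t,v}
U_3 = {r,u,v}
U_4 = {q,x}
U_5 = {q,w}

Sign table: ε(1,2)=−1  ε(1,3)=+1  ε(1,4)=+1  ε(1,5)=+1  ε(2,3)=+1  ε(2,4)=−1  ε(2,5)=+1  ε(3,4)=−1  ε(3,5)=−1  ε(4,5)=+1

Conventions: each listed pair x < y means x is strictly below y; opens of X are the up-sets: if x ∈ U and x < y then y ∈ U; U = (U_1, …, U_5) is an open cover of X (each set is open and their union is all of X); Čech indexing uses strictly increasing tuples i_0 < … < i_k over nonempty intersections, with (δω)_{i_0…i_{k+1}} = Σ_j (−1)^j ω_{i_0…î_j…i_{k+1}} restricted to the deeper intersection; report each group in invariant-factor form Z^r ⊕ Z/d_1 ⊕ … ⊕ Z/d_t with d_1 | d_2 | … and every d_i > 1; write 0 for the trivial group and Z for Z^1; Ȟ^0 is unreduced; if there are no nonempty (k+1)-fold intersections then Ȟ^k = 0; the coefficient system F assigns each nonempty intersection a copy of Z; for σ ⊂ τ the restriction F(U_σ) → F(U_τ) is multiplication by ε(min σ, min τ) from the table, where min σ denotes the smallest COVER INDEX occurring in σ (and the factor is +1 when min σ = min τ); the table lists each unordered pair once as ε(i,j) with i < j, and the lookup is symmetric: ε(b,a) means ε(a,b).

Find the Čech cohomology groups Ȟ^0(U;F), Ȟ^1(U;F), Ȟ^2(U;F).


nonempty overlaps:
  U12={p,t} U13={u} U14={x} U15={w} U23={r,v} U45={q}
C dims 5,6; δ0: rk 5, SNF 1^4·2
degree 0: 5−5−0 = 0 → Ȟ^0 ≅ 0
degree 1: 6−0−5 = 1 plus torsion [2] → Ȟ^1 ≅ Z ⊕ Z/2
degree 2: 0−0−0 = 0 → Ȟ^2 ≅ 0

Ȟ^0 = 0, Ȟ^1 = Z ⊕ Z/2 and Ȟ^2 = 0


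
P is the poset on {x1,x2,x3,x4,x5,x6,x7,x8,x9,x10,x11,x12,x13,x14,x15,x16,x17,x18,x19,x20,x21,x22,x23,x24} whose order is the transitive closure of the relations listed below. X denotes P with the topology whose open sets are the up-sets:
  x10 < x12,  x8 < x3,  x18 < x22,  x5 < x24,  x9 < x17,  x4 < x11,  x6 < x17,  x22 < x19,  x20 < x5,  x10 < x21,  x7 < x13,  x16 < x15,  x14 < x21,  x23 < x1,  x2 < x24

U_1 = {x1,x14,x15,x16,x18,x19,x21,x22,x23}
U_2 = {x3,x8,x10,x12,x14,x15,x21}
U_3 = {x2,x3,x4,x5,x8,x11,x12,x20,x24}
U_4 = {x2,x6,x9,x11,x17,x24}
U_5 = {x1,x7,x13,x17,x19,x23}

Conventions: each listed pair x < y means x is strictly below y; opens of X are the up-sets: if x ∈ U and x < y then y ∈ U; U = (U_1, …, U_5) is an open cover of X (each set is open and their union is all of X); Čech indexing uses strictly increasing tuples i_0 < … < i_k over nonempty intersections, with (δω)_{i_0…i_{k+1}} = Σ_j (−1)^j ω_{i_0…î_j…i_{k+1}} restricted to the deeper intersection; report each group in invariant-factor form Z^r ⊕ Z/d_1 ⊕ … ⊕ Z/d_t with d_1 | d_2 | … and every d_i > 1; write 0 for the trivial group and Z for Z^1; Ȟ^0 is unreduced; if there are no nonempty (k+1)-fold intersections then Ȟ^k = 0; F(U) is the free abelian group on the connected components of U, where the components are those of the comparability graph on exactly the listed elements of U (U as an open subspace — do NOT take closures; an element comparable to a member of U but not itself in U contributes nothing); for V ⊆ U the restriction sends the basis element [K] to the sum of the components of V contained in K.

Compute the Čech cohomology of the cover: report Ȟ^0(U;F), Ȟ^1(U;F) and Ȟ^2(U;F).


nerve simplices:
  U12={x14,x15,x21} U15={x1,x19,x23} U23={x3,x8,x12} U34={x2,x11,x24} U45={x17}
components per intersection:
  U1: {x1,x23} {x14,x21} {x15,x16} {x18,x19,x22}
  U2: {x3,x8} {x10,x12,x14,x21} {x15}
  U3: {x2,x5,x20,x24} {x3,x8} {x4,x11} {x12}
  U4: {x2,x24} {x6,x9,x17} {x11}
  U5: {x1,x23} {x7,x13} {x17} {x19}
  U12: {x14,x21} {x15}
  U15: {x1,x23} {x19}
  U23: {x3,x8} {x12}
  U34: {x2,x24} {x11}
  U45: {x17}
C dims 18,9; δ0: rk 9, SNF 1^9
degree 0: 18−9−0 = 9 → Ȟ^0 ≅ Z^9
degree 1: 9−0−9 = 0 → Ȟ^1 ≅ 0
degree 2: 0−0−0 = 0 → Ȟ^2 ≅ 0

Ȟ^0(U;F) ≅ Z^9; Ȟ^1(U;F) ≅ 0; Ȟ^2(U;F) ≅ 0


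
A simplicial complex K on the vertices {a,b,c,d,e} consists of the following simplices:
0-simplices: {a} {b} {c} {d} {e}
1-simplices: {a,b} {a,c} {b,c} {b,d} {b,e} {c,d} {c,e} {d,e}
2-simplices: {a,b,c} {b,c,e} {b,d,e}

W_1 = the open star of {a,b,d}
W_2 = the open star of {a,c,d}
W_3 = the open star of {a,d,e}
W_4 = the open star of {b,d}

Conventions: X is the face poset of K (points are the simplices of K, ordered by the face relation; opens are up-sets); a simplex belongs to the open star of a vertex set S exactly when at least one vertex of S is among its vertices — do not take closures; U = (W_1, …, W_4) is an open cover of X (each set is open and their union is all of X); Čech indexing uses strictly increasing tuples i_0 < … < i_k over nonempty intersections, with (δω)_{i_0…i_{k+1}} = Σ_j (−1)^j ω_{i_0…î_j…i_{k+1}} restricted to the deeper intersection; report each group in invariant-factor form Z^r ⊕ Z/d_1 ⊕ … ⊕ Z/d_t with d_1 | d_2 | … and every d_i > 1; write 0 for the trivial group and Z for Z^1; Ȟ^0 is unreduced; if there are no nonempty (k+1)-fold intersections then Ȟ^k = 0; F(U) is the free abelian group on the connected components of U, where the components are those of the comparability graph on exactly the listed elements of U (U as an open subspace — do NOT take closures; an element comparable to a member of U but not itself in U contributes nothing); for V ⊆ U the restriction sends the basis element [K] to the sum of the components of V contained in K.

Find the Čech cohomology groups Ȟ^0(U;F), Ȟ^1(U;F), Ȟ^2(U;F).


intersection data:
  W1={{a},{b},{d},{a,b},{a,c},{b,c},{b,d},{b,e},{c,d},{d,e},{a,b,c},{b,c,e},{b,d,e}} W2={{a},{c},{d},{a,b},{a,c},{b,c},{b,d},{c,d},{c,e},{d,e},{a,b,c},{b,c,e},{b,d,e}} W3={{a},{d},{e},{a,b},{a,c},{b,d},{b,e},{c,d},{c,e},{d,e},{a,b,c},{b,c,e},{b,d,e}} W4={{b},{d},{a,b},{b,c},{b,d},{b,e},{c,d},{d,e},{a,b,c},{b,c,e},{b,d,e}}
  W12={{a},{d},{a,b},{a,c},{b,c},{b,d},{c,d},{d,e},{a,b,c},{b,c,e},{b,d,e}} W13={{a},{d},{a,b},{a,c},{b,d},{b,e},{c,d},{d,e},{a,b,c},{b,c,e},{b,d,e}} W14={{b},{d},{a,b},{b,c},{b,d},{b,e},{c,d},{d,e},{a,b,c},{b,c,e},{b,d,e}} W23={{a},{d},{a,b},{a,c},{b,d},{c,d},{c,e},{d,e},{a,b,c},{b,c,e},{b,d,e}} W24={{d},{a,b},{b,c},{b,d},{c,d},{d,e},{a,b,c},{b,c,e},{b,d,e}} W34={{d},{a,b},{b,d},{b,e},{c,d},{d,e},{a,b,c},{b,c,e},{b,d,e}}
  W123={{a},{d},{a,b},{a,c},{b,d},{c,d},{d,e},{a,b,c},{b,c,e},{b,d,e}} W124={{d},{a,b},{b,c},{b,d},{c,d},{d,e},{a,b,c},{b,c,e},{b,d,e}} W134={{d},{a,b},{b,d},{b,e},{c,d},{d,e},{a,b,c},{b,c,e},{b,d,e}} W234={{d},{a,b},{b,d},{c,d},{d,e},{a,b,c},{b,c,e},{b,d,e}}
  W1234={{d},{a,b},{b,d},{c,d},{d,e},{a,b,c},{b,c,e},{b,d,e}}
components per intersection:
  W1: {{a},{b},{d},{a,b},{a,c},{b,c},{b,d},{b,e},{c,d},{d,e},{a,b,c},{b,c,e},{b,d,e}}
  W2: {{a},{c},{d},{a,b},{a,c},{b,c},{b,d},{c,d},{c,e},{d,e},{a,b,c},{b,c,e},{b,d,e}}
  W3: {{a},{a,b},{a,c},{a,b,c}} {{d},{e},{b,d},{b,e},{c,d},{c,e},{d,e},{b,c,e},{b,d,e}}
  W4: {{b},{d},{a,b},{b,c},{b,d},{b,e},{c,d},{d,e},{a,b,c},{b,c,e},{b,d,e}}
  W12: {{a},{a,b},{a,c},{b,c},{a,b,c},{b,c,e}} {{d},{b,d},{c,d},{d,e},{b,d,e}}
  W13: {{a},{a,b},{a,c},{a,b,c}} {{d},{b,d},{b,e},{c,d},{d,e},{b,c,e},{b,d,e}}
  W14: {{b},{d},{a,b},{b,c},{b,d},{b,e},{c,d},{d,e},{a,b,c},{b,c,e},{b,d,e}}
  W23: {{a},{a,b},{a,c},{a,b,c}} {{d},{b,d},{c,d},{d,e},{b,d,e}} {{c,e},{b,c,e}}
  W24: {{d},{b,d},{c,d},{d,e},{b,d,e}} {{a,b},{b,c},{a,b,c},{b,c,e}}
  W34: {{d},{b,d},{b,e},{c,d},{d,e},{b,c,e},{b,d,e}} {{a,b},{a,b,c}}
  W123: {{a},{a,b},{a,c},{a,b,c}} {{d},{b,d},{c,d},{d,e},{b,d,e}} {{b,c,e}}
  W124: {{d},{b,d},{c,d},{d,e},{b,d,e}} {{a,b},{b,c},{a,b,c},{b,c,e}}
  W134: {{d},{b,d},{b,e},{c,d},{d,e},{b,c,e},{b,d,e}} {{a,b},{a,b,c}}
  W234: {{d},{b,d},{c,d},{d,e},{b,d,e}} {{a,b},{a,b,c}} {{b,c,e}}
  W1234: {{d},{b,d},{c,d},{d,e},{b,d,e}} {{a,b},{a,b,c}} {{b,c,e}}
C dims 5,12,10,3; δ0: rk 4, SNF 1^4; δ1: rk 7, SNF 1^7; δ2: rk 3, SNF 1^3
Ȟ^0 = (5 − 4) − 0 = 1, so Ȟ^0 ≅ Z
Ȟ^1 = (12 − 7) − 4 = 1, so Ȟ^1 ≅ Z
Ȟ^2 = (10 − 3) − 7 = 0, so Ȟ^2 ≅ 0

Ȟ^0(U;F) ≅ Z,  Ȟ^1(U;F) ≅ Z,  Ȟ^2(U;F) ≅ 0


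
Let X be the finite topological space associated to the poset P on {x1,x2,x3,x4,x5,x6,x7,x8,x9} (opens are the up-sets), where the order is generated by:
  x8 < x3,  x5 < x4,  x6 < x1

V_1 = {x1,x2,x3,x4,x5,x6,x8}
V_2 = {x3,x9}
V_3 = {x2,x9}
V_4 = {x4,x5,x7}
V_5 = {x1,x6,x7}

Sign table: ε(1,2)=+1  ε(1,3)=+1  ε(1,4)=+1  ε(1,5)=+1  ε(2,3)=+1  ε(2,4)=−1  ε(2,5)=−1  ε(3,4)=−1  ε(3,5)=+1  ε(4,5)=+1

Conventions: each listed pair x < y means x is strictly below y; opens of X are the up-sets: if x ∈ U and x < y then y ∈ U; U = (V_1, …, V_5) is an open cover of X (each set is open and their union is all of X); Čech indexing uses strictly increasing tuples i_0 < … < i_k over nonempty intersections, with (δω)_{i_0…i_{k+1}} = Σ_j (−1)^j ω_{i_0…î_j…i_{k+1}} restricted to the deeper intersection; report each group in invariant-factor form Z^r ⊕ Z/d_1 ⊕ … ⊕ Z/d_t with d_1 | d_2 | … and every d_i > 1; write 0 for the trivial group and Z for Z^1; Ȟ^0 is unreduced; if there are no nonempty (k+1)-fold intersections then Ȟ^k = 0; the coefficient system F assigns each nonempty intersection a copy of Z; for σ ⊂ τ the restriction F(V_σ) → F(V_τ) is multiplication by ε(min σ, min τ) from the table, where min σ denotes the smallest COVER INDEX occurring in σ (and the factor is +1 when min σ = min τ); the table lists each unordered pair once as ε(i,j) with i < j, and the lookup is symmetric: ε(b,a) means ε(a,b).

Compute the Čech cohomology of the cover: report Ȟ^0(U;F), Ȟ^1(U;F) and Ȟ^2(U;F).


nerve simplices:
  V12={x3} V13={x2} V14={x4,x5} V15={x1,x6} V23={x9} V45={x7}
C dims 5,6; δ0: rk 4, SNF 1^4
degree 0: 5−4−0 = 1 → Ȟ^0 ≅ Z
degree 1: 6−0−4 = 2 → Ȟ^1 ≅ Z^2
degree 2: 0−0−0 = 0 → Ȟ^2 ≅ 0

Ȟ^0 = Z; Ȟ^1 = Z^2; Ȟ^2 = 0


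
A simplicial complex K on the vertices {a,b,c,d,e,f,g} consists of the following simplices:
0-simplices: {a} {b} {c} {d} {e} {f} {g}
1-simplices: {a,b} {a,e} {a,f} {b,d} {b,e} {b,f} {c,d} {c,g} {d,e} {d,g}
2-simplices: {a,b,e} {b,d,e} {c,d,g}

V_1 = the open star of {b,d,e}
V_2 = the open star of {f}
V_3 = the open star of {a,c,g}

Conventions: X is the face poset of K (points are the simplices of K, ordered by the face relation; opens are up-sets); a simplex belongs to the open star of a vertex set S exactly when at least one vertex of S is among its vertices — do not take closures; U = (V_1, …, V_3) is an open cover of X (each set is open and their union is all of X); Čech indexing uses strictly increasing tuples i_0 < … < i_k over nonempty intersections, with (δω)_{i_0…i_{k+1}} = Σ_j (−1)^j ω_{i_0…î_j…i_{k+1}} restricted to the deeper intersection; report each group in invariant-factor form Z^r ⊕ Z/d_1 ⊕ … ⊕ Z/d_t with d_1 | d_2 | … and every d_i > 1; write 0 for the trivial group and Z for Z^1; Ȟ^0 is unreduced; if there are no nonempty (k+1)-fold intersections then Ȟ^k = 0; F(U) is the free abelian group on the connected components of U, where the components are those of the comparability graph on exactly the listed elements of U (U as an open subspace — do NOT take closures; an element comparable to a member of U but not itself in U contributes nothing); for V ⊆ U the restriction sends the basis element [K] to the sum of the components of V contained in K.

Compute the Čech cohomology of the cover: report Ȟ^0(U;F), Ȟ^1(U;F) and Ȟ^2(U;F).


Ȟ^0(U;F) ≅ Z; Ȟ^1(U;F) ≅ Z; Ȟ^2(U;F) ≅ 0

intersection data:
  V1={{b},{d},{e},{a,b},{a,e},{b,d},{b,e},{b,f},{c,d},{d,e},{d,g},{a,b,e},{b,d,e},{c,d,g}} V2={{f},{a,f},{b,f}} V3={{a},{c},{g},{a,b},{a,e},{a,f},{c,d},{c,g},{d,g},{a,b,e},{c,d,g}}
  V12={{b,f}} V13={{a,b},{a,e},{c,d},{d,g},{a,b,e},{c,d,g}} V23={{a,f}}
components per intersection:
  V1: {{b},{d},{e},{a,b},{a,e},{b,d},{b,e},{b,f},{c,d},{d,e},{d,g},{a,b,e},{b,d,e},{c,d,g}}
  V2: {{f},{a,f},{b,f}}
  V3: {{a},{a,b},{a,e},{a,f},{a,b,e}} {{c},{g},{c,d},{c,g},{d,g},{c,d,g}}
  V12: {{b,f}}
  V13: {{a,b},{a,e},{a,b,e}} {{c,d},{d,g},{c,d,g}}
  V23: {{a,f}}
C dims 4,4; δ0: rk 3, SNF 1^3
Ȟ^0 = (4 − 3) − 0 = 1, so Ȟ^0 ≅ Z
Ȟ^1 = (4 − 0) − 3 = 1, so Ȟ^1 ≅ Z
Ȟ^2 = (0 − 0) − 0 = 0, so Ȟ^2 ≅ 0


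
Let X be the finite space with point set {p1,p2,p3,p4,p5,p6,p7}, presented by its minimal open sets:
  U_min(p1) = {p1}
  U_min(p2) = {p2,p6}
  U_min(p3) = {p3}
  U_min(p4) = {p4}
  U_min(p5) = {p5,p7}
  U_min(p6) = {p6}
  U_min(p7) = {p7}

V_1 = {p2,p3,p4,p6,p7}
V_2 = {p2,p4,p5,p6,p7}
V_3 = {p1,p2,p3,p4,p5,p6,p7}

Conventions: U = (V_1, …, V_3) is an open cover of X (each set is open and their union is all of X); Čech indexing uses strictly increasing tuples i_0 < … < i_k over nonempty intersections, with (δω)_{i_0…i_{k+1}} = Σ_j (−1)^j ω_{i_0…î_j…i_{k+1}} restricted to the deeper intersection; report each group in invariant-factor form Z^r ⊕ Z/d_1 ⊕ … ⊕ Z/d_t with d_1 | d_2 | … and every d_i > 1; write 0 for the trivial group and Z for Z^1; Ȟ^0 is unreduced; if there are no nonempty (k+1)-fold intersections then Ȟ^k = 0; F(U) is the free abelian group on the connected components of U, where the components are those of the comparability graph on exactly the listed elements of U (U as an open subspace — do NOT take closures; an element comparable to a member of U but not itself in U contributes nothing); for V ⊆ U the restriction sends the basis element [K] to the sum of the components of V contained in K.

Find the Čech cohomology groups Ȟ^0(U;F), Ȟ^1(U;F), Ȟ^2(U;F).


nonempty intersections:
  V12={p2,p4,p6,p7} V13={p2,p3,p4,p6,p7} V23={p2,p4,p5,p6,p7}
  V123={p2,p4,p6,p7}
components per intersection:
  V1: {p2,p6} {p3} {p4} {p7}
  V2: {p2,p6} {p4} {p5,p7}
  V3: {p1} {p2,p6} {p3} {p4} {p5,p7}
  V12: {p2,p6} {p4} {p7}
  V13: {p2,p6} {p3} {p4} {p7}
  V23: {p2,p6} {p4} {p5,p7}
  V123: {p2,p6} {p4} {p7}
C dims 12,10,3; δ0: rk 7, SNF 1^7; δ1: rk 3, SNF 1^3
Ȟ^0: (12−7)−0=5 ⇒ Z^5
Ȟ^1: (10−3)−7=0 ⇒ 0
Ȟ^2: (3−0)−3=0 ⇒ 0

Ȟ^0(U;F) ≅ Z^5, Ȟ^1(U;F) ≅ 0, Ȟ^2(U;F) ≅ 0


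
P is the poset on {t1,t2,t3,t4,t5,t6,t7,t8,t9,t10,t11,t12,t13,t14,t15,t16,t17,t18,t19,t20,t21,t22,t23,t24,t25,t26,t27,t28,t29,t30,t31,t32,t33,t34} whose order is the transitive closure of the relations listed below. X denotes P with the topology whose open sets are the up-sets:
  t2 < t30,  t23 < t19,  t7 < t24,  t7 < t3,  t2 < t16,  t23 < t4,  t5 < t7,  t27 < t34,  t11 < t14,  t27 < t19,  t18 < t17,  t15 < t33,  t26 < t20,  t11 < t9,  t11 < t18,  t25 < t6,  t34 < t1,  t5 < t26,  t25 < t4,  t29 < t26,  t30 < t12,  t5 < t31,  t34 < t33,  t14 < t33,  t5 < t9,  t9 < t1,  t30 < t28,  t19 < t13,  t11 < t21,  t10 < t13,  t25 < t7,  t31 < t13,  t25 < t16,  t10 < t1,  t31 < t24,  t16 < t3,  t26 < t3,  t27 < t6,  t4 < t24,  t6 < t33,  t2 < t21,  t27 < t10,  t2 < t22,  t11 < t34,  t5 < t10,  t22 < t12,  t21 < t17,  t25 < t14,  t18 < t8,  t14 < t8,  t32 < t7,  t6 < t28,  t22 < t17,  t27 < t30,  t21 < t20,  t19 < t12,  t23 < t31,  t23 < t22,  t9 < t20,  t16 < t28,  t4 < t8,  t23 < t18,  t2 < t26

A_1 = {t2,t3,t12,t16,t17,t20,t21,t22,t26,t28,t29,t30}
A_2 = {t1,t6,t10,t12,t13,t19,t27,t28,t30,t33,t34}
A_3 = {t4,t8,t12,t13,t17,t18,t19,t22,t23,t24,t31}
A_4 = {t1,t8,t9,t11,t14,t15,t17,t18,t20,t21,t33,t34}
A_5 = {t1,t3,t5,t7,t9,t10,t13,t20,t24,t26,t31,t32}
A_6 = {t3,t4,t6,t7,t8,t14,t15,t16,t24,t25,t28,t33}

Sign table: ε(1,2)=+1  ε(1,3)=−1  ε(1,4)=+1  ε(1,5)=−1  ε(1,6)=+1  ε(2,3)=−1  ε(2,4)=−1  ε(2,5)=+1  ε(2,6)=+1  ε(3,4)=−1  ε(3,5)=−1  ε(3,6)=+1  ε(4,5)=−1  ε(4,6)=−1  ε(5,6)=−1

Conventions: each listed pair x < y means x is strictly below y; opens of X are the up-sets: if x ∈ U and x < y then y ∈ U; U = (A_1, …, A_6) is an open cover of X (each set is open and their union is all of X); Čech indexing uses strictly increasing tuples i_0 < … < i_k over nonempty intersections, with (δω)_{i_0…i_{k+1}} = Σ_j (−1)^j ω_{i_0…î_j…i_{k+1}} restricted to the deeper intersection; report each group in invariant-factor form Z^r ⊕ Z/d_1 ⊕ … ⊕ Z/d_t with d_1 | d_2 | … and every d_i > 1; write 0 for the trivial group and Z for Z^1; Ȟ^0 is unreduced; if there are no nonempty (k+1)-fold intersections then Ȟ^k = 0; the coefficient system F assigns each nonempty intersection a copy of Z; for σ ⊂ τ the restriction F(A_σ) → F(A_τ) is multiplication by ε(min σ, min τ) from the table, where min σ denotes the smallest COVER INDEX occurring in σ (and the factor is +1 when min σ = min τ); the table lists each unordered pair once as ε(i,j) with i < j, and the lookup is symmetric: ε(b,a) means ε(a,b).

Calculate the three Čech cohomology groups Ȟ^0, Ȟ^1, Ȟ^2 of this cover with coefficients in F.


Ȟ^0 = 0, Ȟ^1 = Z/2, Ȟ^2 = Z

nonempty intersections:
  A12={t12,t28,t30} A13={t12,t17,t22} A14={t17,t20,t21} A15={t3,t20,t26} A16={t3,t16,t28} A23={t12,t13,t19} A24={t1,t33,t34} A25={t1,t10,t13} A26={t6,t28,t33} A34={t8,t17,t18} A35={t13,t24,t31} A36={t4,t8,t24} A45={t1,t9,t20} A46={t8,t14,t15,t33} A56={t3,t7,t24}
  A123={t12} A126={t28} A134={t17} A145={t20} A156={t3} A235={t13} A245={t1} A246={t33} A346={t8} A356={t24}
C dims 6,15,10; δ0: rk 6, SNF 1^5·2; δ1: rk 9, SNF 1^9
Ȟ^0: (6−6)−0=0 ⇒ 0
Ȟ^1: (15−9)−6=0 plus torsion [2] ⇒ Z/2
Ȟ^2: (10−0)−9=1 ⇒ Z


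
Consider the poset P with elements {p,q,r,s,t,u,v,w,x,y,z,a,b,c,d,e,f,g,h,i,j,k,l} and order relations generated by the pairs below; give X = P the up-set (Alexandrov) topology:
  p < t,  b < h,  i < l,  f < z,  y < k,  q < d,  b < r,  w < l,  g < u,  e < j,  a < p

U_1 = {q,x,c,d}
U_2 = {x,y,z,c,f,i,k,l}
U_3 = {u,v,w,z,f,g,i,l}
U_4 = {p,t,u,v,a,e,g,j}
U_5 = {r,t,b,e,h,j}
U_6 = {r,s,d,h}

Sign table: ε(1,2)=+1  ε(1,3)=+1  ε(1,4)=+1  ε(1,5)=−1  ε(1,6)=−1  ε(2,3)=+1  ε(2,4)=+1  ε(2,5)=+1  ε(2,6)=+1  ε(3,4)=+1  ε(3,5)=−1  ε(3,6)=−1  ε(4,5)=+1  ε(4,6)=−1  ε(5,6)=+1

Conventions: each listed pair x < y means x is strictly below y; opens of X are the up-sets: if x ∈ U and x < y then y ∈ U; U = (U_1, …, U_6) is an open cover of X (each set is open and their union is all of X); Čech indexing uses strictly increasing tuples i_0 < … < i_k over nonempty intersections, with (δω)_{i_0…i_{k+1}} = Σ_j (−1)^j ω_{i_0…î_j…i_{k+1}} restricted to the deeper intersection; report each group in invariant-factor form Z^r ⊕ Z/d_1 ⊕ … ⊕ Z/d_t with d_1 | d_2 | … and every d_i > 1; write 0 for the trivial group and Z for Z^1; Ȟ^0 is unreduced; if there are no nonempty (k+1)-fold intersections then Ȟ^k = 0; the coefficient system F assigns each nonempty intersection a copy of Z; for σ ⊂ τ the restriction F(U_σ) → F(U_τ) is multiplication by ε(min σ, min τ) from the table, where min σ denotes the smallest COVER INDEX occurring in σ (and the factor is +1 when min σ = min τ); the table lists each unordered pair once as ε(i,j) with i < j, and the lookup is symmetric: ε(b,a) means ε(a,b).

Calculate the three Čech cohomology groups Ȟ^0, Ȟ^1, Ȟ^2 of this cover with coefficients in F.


Ȟ^0(U;F) ≅ 0, Ȟ^1(U;F) ≅ Z/2, Ȟ^2(U;F) ≅ 0

nonempty overlaps:
  U12={x,c} U16={d} U23={z,f,i,l} U34={u,v,g} U45={t,e,j} U56={r,h}
C dims 6,6; δ0: rk 6, SNF 1^5·2
degree 0: 6−6−0 = 0 → Ȟ^0 ≅ 0
degree 1: 6−0−6 = 0 plus torsion [2] → Ȟ^1 ≅ Z/2
degree 2: 0−0−0 = 0 → Ȟ^2 ≅ 0


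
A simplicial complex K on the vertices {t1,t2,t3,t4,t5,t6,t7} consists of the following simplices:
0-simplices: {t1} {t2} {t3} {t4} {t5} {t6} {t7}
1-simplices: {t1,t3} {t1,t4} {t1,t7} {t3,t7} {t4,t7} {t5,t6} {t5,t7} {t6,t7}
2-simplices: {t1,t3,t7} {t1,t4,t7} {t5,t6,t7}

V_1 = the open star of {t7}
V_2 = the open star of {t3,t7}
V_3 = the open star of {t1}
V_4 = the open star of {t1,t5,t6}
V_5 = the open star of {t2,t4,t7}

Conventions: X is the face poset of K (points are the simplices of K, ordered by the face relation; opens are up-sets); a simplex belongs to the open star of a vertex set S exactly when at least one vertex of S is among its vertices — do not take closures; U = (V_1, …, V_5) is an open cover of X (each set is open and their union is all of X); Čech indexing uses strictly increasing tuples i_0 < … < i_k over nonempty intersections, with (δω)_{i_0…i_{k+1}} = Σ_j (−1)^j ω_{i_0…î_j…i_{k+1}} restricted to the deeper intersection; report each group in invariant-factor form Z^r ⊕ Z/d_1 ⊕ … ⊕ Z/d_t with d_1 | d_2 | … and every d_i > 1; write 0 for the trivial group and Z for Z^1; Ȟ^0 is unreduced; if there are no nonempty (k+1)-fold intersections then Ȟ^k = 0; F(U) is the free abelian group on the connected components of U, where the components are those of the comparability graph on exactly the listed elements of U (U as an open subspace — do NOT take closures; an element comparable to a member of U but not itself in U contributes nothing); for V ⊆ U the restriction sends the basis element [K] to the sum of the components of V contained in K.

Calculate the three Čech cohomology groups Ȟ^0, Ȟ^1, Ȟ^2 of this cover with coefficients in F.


Ȟ^0 = Z^2; Ȟ^1 = 0; Ȟ^2 = 0

nerve simplices:
  V1={{t7},{t1,t7},{t3,t7},{t4,t7},{t5,t7},{t6,t7},{t1,t3,t7},{t1,t4,t7},{t5,t6,t7}} V2={{t3},{t7},{t1,t3},{t1,t7},{t3,t7},{t4,t7},{t5,t7},{t6,t7},{t1,t3,t7},{t1,t4,t7},{t5,t6,t7}} V3={{t1},{t1,t3},{t1,t4},{t1,t7},{t1,t3,t7},{t1,t4,t7}} V4={{t1},{t5},{t6},{t1,t3},{t1,t4},{t1,t7},{t5,t6},{t5,t7},{t6,t7},{t1,t3,t7},{t1,t4,t7},{t5,t6,t7}} V5={{t2},{t4},{t7},{t1,t4},{t1,t7},{t3,t7},{t4,t7},{t5,t7},{t6,t7},{t1,t3,t7},{t1,t4,t7},{t5,t6,t7}}
  V12={{t7},{t1,t7},{t3,t7},{t4,t7},{t5,t7},{t6,t7},{t1,t3,t7},{t1,t4,t7},{t5,t6,t7}} V13={{t1,t7},{t1,t3,t7},{t1,t4,t7}} V14={{t1,t7},{t5,t7},{t6,t7},{t1,t3,t7},{t1,t4,t7},{t5,t6,t7}} V15={{t7},{t1,t7},{t3,t7},{t4,t7},{t5,t7},{t6,t7},{t1,t3,t7},{t1,t4,t7},{t5,t6,t7}} V23={{t1,t3},{t1,t7},{t1,t3,t7},{t1,t4,t7}} V24={{t1,t3},{t1,t7},{t5,t7},{t6,t7},{t1,t3,t7},{t1,t4,t7},{t5,t6,t7}} V25={{t7},{t1,t7},{t3,t7},{t4,t7},{t5,t7},{t6,t7},{t1,t3,t7},{t1,t4,t7},{t5,t6,t7}} V34={{t1},{t1,t3},{t1,t4},{t1,t7},{t1,t3,t7},{t1,t4,t7}} V35={{t1,t4},{t1,t7},{t1,t3,t7},{t1,t4,t7}} V45={{t1,t4},{t1,t7},{t5,t7},{t6,t7},{t1,t3,t7},{t1,t4,t7},{t5,t6,t7}}
  V123={{t1,t7},{t1,t3,t7},{t1,t4,t7}} V124={{t1,t7},{t5,t7},{t6,t7},{t1,t3,t7},{t1,t4,t7},{t5,t6,t7}} V125={{t7},{t1,t7},{t3,t7},{t4,t7},{t5,t7},{t6,t7},{t1,t3,t7},{t1,t4,t7},{t5,t6,t7}} V134={{t1,t7},{t1,t3,t7},{t1,t4,t7}} V135={{t1,t7},{t1,t3,t7},{t1,t4,t7}} V145={{t1,t7},{t5,t7},{t6,t7},{t1,t3,t7},{t1,t4,t7},{t5,t6,t7}} V234={{t1,t3},{t1,t7},{t1,t3,t7},{t1,t4,t7}} V235={{t1,t7},{t1,t3,t7},{t1,t4,t7}} V245={{t1,t7},{t5,t7},{t6,t7},{t1,t3,t7},{t1,t4,t7},{t5,t6,t7}} V345={{t1,t4},{t1,t7},{t1,t3,t7},{t1,t4,t7}}
  V1234={{t1,t7},{t1,t3,t7},{t1,t4,t7}} V1235={{t1,t7},{t1,t3,t7},{t1,t4,t7}} V1245={{t1,t7},{t5,t7},{t6,t7},{t1,t3,t7},{t1,t4,t7},{t5,t6,t7}} V1345={{t1,t7},{t1,t3,t7},{t1,t4,t7}} V2345={{t1,t7},{t1,t3,t7},{t1,t4,t7}}
  V12345={{t1,t7},{t1,t3,t7},{t1,t4,t7}}
components per intersection:
  V1: {{t7},{t1,t7},{t3,t7},{t4,t7},{t5,t7},{t6,t7},{t1,t3,t7},{t1,t4,t7},{t5,t6,t7}}
  V2: {{t3},{t7},{t1,t3},{t1,t7},{t3,t7},{t4,t7},{t5,t7},{t6,t7},{t1,t3,t7},{t1,t4,t7},{t5,t6,t7}}
  V3: {{t1},{t1,t3},{t1,t4},{t1,t7},{t1,t3,t7},{t1,t4,t7}}
  V4: {{t1},{t1,t3},{t1,t4},{t1,t7},{t1,t3,t7},{t1,t4,t7}} {{t5},{t6},{t5,t6},{t5,t7},{t6,t7},{t5,t6,t7}}
  V5: {{t2}} {{t4},{t7},{t1,t4},{t1,t7},{t3,t7},{t4,t7},{t5,t7},{t6,t7},{t1,t3,t7},{t1,t4,t7},{t5,t6,t7}}
  V12: {{t7},{t1,t7},{t3,t7},{t4,t7},{t5,t7},{t6,t7},{t1,t3,t7},{t1,t4,t7},{t5,t6,t7}}
  V13: {{t1,t7},{t1,t3,t7},{t1,t4,t7}}
  V14: {{t1,t7},{t1,t3,t7},{t1,t4,t7}} {{t5,t7},{t6,t7},{t5,t6,t7}}
  V15: {{t7},{t1,t7},{t3,t7},{t4,t7},{t5,t7},{t6,t7},{t1,t3,t7},{t1,t4,t7},{t5,t6,t7}}
  V23: {{t1,t3},{t1,t7},{t1,t3,t7},{t1,t4,t7}}
  V24: {{t1,t3},{t1,t7},{t1,t3,t7},{t1,t4,t7}} {{t5,t7},{t6,t7},{t5,t6,t7}}
  V25: {{t7},{t1,t7},{t3,t7},{t4,t7},{t5,t7},{t6,t7},{t1,t3,t7},{t1,t4,t7},{t5,t6,t7}}
  V34: {{t1},{t1,t3},{t1,t4},{t1,t7},{t1,t3,t7},{t1,t4,t7}}
  V35: {{t1,t4},{t1,t7},{t1,t3,t7},{t1,t4,t7}}
  V45: {{t1,t4},{t1,t7},{t1,t3,t7},{t1,t4,t7}} {{t5,t7},{t6,t7},{t5,t6,t7}}
  V123: {{t1,t7},{t1,t3,t7},{t1,t4,t7}}
  V124: {{t1,t7},{t1,t3,t7},{t1,t4,t7}} {{t5,t7},{t6,t7},{t5,t6,t7}}
  V125: {{t7},{t1,t7},{t3,t7},{t4,t7},{t5,t7},{t6,t7},{t1,t3,t7},{t1,t4,t7},{t5,t6,t7}}
  V134: {{t1,t7},{t1,t3,t7},{t1,t4,t7}}
  V135: {{t1,t7},{t1,t3,t7},{t1,t4,t7}}
  V145: {{t1,t7},{t1,t3,t7},{t1,t4,t7}} {{t5,t7},{t6,t7},{t5,t6,t7}}
  V234: {{t1,t3},{t1,t7},{t1,t3,t7},{t1,t4,t7}}
  V235: {{t1,t7},{t1,t3,t7},{t1,t4,t7}}
  V245: {{t1,t7},{t1,t3,t7},{t1,t4,t7}} {{t5,t7},{t6,t7},{t5,t6,t7}}
  V345: {{t1,t4},{t1,t7},{t1,t3,t7},{t1,t4,t7}}
  V1234: {{t1,t7},{t1,t3,t7},{t1,t4,t7}}
  V1235: {{t1,t7},{t1,t3,t7},{t1,t4,t7}}
  V1245: {{t1,t7},{t1,t3,t7},{t1,t4,t7}} {{t5,t7},{t6,t7},{t5,t6,t7}}
  V1345: {{t1,t7},{t1,t3,t7},{t1,t4,t7}}
  V2345: {{t1,t7},{t1,t3,t7},{t1,t4,t7}}
  V12345: {{t1,t7},{t1,t3,t7},{t1,t4,t7}}
C dims 7,13,13,6; δ0: rk 5, SNF 1^5; δ1: rk 8, SNF 1^8; δ2: rk 5, SNF 1^5
degree 0: 7−5−0 = 2 → Ȟ^0 ≅ Z^2
degree 1: 13−8−5 = 0 → Ȟ^1 ≅ 0
degree 2: 13−5−8 = 0 → Ȟ^2 ≅ 0
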